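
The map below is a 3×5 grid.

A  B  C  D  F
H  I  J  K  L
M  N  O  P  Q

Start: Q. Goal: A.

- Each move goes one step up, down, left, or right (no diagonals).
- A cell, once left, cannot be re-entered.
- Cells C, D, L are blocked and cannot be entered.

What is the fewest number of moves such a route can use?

The Manhattan distance from Q to A is |3−1| + |5−1| = 6, so at least 6 moves are needed.
A route of 6 moves achieves this: Q → P → K → J → I → B → A.
Since 6 matches the lower bound, it is optimal.

6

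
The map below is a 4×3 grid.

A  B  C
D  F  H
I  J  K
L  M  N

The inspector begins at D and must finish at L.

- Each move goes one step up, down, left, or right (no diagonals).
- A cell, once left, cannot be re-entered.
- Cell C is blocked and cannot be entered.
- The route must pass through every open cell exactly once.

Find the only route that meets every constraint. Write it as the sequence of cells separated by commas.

Need to visit all 11 open cells exactly once, starting at D and ending at L.
Route from D: up 1 to A, right 1 to B, down 1 to F, right 1 to H, down 2 to N, left 1 to M, up 1 to J, left 1 to I, down 1 to L — 10 moves in all.
Check: all 11 open cells covered.

D, A, B, F, H, K, N, M, J, I, L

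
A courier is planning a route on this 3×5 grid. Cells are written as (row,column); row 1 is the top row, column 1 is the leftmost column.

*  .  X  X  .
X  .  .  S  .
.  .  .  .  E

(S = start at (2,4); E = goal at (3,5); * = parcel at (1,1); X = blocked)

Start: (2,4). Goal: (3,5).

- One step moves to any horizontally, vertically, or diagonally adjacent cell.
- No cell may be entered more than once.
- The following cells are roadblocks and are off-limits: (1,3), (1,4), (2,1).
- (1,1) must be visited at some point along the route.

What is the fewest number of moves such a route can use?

7

Any route passes through (1,1) somewhere between (2,4) and (3,5). Summing Chebyshev distances along the two legs ((2,4) → (1,1) → (3,5)) gives a lower bound of 3 + 4 = 7 moves.
A route of 7 moves achieves this: (2,4) → (2,3) → (1,2) → (1,1) → (2,2) → (3,3) → (3,4) → (3,5).
Since 7 matches the lower bound, it is optimal.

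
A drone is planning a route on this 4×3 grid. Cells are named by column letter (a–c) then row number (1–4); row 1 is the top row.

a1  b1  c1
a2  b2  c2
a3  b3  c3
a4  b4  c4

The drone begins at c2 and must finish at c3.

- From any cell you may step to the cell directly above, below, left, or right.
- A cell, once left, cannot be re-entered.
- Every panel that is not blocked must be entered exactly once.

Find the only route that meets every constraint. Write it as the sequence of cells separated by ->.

c2 -> c1 -> b1 -> a1 -> a2 -> b2 -> b3 -> a3 -> a4 -> b4 -> c4 -> c3

Need to visit all 12 open cells exactly once, starting at c2 and ending at c3.
Cell c1 has only two open neighbours (c2 and b1), so the path must pass straight through it: one of those is the cell it's entered from and the other is where it exits.
Route from c2: up 1 to c1, left 2 to a1, down 1 to a2, right 1 to b2, down 1 to b3, left 1 to a3, down 1 to a4, right 2 to c4, up 1 to c3 — 11 moves in all.
Check: all 12 open cells covered.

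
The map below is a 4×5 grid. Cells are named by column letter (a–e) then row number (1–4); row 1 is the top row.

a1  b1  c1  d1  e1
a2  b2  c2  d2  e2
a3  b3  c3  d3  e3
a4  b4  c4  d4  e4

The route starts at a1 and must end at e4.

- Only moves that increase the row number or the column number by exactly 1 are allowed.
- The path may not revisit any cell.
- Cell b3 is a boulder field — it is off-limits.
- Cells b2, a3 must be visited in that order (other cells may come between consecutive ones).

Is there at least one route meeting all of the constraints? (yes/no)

a3 lies to the left of b2, so going from b2 to a3 would need a leftward move — but moves only go right/down, so b2 cannot be visited before a3.

no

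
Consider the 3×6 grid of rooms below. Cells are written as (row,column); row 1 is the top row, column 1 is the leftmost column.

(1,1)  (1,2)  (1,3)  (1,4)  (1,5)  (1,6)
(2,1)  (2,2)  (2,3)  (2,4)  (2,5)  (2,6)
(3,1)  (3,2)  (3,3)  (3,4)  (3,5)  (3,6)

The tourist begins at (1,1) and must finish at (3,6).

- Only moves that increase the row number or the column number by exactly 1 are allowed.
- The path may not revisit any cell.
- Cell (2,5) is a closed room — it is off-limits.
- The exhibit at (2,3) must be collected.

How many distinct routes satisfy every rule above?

A right/down-only route from (1,1) to (3,6) makes exactly 2 down-moves and 5 right-moves in some order.
With no other constraints that would be C(7,2) = 21 routes.
Split at (2,3) and multiply the segment counts (each segment already excludes blocked cells): (1,1)→(2,3): 3; (2,3)→(3,6): 2; product = 6.
That gives 6 routes.

6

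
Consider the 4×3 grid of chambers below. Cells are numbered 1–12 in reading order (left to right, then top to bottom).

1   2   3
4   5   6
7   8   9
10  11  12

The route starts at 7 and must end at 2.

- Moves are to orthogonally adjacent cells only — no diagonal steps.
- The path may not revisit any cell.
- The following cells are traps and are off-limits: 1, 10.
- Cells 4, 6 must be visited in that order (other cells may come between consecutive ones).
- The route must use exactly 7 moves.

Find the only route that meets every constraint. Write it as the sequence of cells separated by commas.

7, 4, 5, 8, 9, 6, 3, 2

The waypoints must appear in the order 4, 6, with no cell reused.
Route from 7: up to 4, right to 5, down to 8, right to 9, 2× up (reaching 3), left to 2 — 7 moves in all.
Check: order respected (4 at step 1, 6 at step 5); 7 moves as required.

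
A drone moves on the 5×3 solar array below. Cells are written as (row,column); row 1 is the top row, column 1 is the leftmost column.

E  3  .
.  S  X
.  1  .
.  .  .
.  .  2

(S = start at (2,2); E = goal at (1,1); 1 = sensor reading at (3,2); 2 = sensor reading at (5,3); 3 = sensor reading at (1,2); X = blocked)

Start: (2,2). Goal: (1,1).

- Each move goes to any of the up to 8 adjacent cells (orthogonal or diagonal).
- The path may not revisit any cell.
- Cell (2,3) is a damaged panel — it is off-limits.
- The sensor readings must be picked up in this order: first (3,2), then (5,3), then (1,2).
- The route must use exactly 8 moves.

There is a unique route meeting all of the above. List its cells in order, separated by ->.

(2,2) -> (3,2) -> (4,3) -> (5,3) -> (4,2) -> (3,1) -> (2,1) -> (1,2) -> (1,1)

The waypoints must appear in the order (3,2), (5,3), (1,2), with no cell reused.
Route from (2,2): down 1 to (3,2), down-right 1 to (4,3), down 1 to (5,3), up-left 2 to (3,1), up 1 to (2,1), up-right 1 to (1,2), left 1 to (1,1) — 8 moves in all.
Check: order respected (1 at step 1, 2 at step 3, 3 at step 7); 8 moves as required.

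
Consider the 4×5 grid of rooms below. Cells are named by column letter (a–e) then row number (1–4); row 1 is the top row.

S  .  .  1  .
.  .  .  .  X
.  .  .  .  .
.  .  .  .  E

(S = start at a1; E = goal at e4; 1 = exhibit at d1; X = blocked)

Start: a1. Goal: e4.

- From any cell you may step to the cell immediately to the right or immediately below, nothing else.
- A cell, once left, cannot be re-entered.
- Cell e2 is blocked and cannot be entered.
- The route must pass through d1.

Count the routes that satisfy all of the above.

A right/down-only route from a1 to e4 makes exactly 3 down-moves and 4 right-moves in some order.
With no other constraints that would be C(7,3) = 35 routes.
Split at d1 and multiply the segment counts (each segment already excludes blocked cells): a1→d1: 1; d1→e4: 2; product = 2.
That gives 2 routes.

2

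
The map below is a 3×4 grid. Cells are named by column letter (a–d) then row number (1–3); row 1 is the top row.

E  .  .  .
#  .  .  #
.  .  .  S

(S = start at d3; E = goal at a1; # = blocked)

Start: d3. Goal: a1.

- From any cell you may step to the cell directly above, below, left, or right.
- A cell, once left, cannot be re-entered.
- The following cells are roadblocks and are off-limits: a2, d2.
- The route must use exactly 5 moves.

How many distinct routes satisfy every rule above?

3

Need simple routes of exactly 5 moves from d3 to a1 (Manhattan distance 5, so 0 moves are spent on a detour and 0 undoing it).
Enumerating: d3 c3 c2 c1 b1 a1 | d3 c3 c2 b2 b1 a1 | d3 c3 b3 b2 b1 a1.
That gives 3 routes.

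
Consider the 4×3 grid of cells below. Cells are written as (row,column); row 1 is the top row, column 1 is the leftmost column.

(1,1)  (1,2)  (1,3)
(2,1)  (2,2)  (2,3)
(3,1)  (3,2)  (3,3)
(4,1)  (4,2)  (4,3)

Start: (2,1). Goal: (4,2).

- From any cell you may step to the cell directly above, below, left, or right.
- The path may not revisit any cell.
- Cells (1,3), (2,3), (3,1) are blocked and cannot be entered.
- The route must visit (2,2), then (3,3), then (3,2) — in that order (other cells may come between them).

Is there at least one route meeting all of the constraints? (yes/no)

Ignoring the required order, 2 revisit-free routes from (2,1) to (4,2) pass through all of (2,2), (3,3), and (3,2); the waypoint orders that occur are (2,2) → (3,2) → (3,3) (2) — never (2,2) → (3,3) → (3,2).

no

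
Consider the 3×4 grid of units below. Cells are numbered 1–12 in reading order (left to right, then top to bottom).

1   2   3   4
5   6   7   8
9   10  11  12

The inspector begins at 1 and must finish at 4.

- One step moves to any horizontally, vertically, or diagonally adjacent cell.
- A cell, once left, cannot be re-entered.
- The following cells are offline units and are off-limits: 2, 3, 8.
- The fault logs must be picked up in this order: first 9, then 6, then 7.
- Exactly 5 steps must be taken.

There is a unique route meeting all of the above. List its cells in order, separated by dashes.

The waypoints must appear in the order 9, 6, 7, with no cell reused.
Route from 1: 2× down (reaching 9), up-right to 6, right to 7, up-right to 4 — 5 moves in all.
Check: order respected (9 at step 2, 6 at step 3, 7 at step 4); 5 moves as required.

1 - 5 - 9 - 6 - 7 - 4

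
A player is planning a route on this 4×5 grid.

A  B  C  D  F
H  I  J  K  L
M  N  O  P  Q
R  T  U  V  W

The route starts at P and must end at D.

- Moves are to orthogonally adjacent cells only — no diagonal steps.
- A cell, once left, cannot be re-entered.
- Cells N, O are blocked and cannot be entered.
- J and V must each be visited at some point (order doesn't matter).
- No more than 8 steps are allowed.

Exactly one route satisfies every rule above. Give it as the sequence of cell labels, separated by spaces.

The budget equals the shortest possible length, so every move has to be on a shortest route through the required cells.
Route from P: down 1 to V, right 1 to W, up 2 to L, left 2 to J, up 1 to C, right 1 to D — 8 moves in all.
Check: all required cells visited; 8 ≤ 8 moves.

P V W Q L K J C D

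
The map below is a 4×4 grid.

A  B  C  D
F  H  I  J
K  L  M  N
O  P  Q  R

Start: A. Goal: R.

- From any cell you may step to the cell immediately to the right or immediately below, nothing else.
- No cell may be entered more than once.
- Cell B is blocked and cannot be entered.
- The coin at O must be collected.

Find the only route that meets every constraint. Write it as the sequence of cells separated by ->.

Moves only go right or down, so the column and row indices never decrease.
Route from A: down 3 to O, right 3 to R — 6 moves in all.
Check: all required cells visited.

A -> F -> K -> O -> P -> Q -> R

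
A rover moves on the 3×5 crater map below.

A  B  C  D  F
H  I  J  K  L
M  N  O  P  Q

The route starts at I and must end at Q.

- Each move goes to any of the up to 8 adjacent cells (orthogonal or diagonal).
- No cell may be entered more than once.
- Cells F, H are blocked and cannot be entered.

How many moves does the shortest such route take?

3

With diagonal moves allowed, the Chebyshev distance max(|Δrow|,|Δcol|) from I to Q is 3, so at least 3 moves are needed.
A route of 3 moves achieves this: I → C → K → Q.
Since 3 matches the lower bound, it is optimal.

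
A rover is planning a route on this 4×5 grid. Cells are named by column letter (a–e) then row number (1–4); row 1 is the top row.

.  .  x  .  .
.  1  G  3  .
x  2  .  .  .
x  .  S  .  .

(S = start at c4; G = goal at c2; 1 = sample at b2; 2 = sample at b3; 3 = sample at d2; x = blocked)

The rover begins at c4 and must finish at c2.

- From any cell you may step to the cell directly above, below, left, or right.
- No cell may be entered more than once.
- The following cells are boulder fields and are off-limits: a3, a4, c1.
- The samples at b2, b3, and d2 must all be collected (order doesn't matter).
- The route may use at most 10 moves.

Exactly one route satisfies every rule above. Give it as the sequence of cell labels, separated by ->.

Any route must reach b2, b3, and d2 and still end at c2 within 10 moves, so the order of the required stops is forced.
Route from c4: 2× right (reaching e4), 2× up (reaching e2), left to d2, down to d3, 2× left (reaching b3), up to b2, right to c2 — 10 moves in all.
Check: all required cells visited; 10 ≤ 10 moves.

c4 -> d4 -> e4 -> e3 -> e2 -> d2 -> d3 -> c3 -> b3 -> b2 -> c2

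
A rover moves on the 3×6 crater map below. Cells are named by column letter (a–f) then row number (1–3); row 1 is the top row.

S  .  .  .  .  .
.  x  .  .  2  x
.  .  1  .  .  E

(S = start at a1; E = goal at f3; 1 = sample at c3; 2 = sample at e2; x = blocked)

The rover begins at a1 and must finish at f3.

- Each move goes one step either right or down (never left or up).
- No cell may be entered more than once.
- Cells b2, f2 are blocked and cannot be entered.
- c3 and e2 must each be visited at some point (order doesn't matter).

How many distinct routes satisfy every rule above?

0

A right/down-only route from a1 to f3 makes exactly 2 down-moves and 5 right-moves in some order.
With no other constraints that would be C(7,2) = 21 routes.
c3 is below but to the left of e2: going e2 → c3 would need a leftward move and c3 → e2 an upward move, so no right/down-only route can visit both required cells.
No route satisfies every constraint, so the count is 0.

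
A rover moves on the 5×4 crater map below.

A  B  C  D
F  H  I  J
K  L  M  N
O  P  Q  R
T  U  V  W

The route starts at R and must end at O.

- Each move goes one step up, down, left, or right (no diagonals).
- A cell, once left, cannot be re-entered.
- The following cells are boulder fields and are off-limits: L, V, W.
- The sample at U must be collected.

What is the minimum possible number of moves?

Any route passes through U somewhere between R and O. Summing Manhattan distances along the two legs (R → U → O) gives a lower bound of 3 + 2 = 5 moves.
A route of 5 moves achieves this: R → Q → P → U → T → O.
Since 5 matches the lower bound, it is optimal.

5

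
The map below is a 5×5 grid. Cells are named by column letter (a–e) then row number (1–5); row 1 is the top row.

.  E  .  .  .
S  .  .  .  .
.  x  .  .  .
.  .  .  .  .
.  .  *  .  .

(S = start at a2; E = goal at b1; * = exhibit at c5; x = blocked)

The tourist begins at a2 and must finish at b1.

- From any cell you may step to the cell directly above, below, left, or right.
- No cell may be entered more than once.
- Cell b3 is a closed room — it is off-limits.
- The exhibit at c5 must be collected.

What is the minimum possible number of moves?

Any route passes through c5 somewhere between a2 and b1. Summing Manhattan distances along the two legs (a2 → c5 → b1) gives a lower bound of 5 + 5 = 10 moves.
A route of 10 moves achieves this: a2 → a3 → a4 → a5 → b5 → c5 → c4 → c3 → c2 → c1 → b1.
Since 10 matches the lower bound, it is optimal.

10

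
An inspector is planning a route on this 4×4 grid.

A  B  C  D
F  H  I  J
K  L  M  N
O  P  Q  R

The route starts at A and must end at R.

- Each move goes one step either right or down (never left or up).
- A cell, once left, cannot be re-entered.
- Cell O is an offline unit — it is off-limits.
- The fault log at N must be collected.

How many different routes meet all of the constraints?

A right/down-only route from A to R makes exactly 3 down-moves and 3 right-moves in some order.
With no other constraints that would be C(6,3) = 20 routes.
Split at N and multiply the segment counts (each segment already excludes blocked cells): A→N: 10; N→R: 1; product = 10.
That gives 10 routes.

10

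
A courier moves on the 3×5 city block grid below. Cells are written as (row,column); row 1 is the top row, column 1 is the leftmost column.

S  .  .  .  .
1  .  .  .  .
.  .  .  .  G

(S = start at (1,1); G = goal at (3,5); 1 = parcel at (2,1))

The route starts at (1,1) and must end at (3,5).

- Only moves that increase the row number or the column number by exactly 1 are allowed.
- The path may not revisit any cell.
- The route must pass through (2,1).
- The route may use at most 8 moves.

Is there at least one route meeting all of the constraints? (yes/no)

yes

One route that works: (1,1) → (2,1) → (3,1) → (3,2) → (3,3) → (3,4) → (3,5).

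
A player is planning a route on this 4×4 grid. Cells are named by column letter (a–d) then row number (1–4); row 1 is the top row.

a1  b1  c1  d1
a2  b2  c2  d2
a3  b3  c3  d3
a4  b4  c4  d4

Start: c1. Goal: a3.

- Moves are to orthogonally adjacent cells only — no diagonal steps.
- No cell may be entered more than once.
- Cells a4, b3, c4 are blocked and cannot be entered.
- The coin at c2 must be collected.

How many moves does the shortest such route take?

Any route passes through c2 somewhere between c1 and a3. Summing Manhattan distances along the two legs (c1 → c2 → a3) gives a lower bound of 1 + 3 = 4 moves.
A route of 4 moves achieves this: c1 → c2 → b2 → a2 → a3.
Since 4 matches the lower bound, it is optimal.

4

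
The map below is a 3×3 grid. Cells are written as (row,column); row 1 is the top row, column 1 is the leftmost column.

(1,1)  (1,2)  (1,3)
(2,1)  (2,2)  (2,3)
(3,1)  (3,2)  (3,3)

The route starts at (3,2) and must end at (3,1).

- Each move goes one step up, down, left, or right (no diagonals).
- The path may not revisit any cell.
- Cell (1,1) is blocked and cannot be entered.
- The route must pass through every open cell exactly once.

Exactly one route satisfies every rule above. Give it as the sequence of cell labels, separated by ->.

(3,2) -> (3,3) -> (2,3) -> (1,3) -> (1,2) -> (2,2) -> (2,1) -> (3,1)

Need to visit all 8 open cells exactly once, starting at (3,2) and ending at (3,1).
Route from (3,2): right 1 to (3,3), up 2 to (1,3), left 1 to (1,2), down 1 to (2,2), left 1 to (2,1), down 1 to (3,1) — 7 moves in all.
Check: all 8 open cells covered.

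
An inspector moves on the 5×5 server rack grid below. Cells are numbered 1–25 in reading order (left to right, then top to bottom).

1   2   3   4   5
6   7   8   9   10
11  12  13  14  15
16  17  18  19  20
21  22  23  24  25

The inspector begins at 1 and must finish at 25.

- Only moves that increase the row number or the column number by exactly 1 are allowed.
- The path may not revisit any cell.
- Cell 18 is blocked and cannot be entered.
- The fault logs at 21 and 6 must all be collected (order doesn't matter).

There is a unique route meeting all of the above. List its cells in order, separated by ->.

Moves only go right or down, so the column and row indices never decrease.
Route from 1: 4× down (reaching 21), 4× right (reaching 25) — 8 moves in all.
Check: all required cells visited.

1 -> 6 -> 11 -> 16 -> 21 -> 22 -> 23 -> 24 -> 25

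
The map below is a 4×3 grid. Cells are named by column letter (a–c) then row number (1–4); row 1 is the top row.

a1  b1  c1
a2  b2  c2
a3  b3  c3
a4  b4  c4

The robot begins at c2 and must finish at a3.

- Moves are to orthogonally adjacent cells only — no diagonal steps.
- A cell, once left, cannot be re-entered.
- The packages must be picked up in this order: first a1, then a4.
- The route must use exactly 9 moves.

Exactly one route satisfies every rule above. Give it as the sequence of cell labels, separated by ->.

c2 -> c1 -> b1 -> a1 -> a2 -> b2 -> b3 -> b4 -> a4 -> a3

The waypoints must appear in the order a1, a4, with no cell reused.
Route from c2: up 1 to c1, left 2 to a1, down 1 to a2, right 1 to b2, down 2 to b4, left 1 to a4, up 1 to a3 — 9 moves in all.
Check: order respected (a1 at step 3, a4 at step 8); 9 moves as required.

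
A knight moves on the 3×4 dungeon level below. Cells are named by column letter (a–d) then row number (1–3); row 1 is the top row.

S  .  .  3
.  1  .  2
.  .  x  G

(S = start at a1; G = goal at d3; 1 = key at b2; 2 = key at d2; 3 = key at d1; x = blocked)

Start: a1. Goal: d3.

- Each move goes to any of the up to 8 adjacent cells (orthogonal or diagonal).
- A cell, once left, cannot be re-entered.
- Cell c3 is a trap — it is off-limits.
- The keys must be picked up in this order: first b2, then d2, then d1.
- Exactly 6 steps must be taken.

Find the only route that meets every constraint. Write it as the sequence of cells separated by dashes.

The waypoints must appear in the order b2, d2, d1, with no cell reused.
Route from a1: down-right to b2, up-right to c1, down-right to d2, up to d1, down-left to c2, down-right to d3 — 6 moves in all.
Check: order respected (1 at step 1, 2 at step 3, 3 at step 4); 6 moves as required.

a1 - b2 - c1 - d2 - d1 - c2 - d3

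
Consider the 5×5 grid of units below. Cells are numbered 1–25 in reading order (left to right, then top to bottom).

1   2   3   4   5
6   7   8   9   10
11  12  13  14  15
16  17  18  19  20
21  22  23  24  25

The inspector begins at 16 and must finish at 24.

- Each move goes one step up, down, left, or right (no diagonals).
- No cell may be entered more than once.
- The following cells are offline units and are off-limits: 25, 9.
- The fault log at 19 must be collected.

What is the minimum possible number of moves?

4

Any route passes through 19 somewhere between 16 and 24. Summing Manhattan distances along the two legs (16 → 19 → 24) gives a lower bound of 3 + 1 = 4 moves.
A route of 4 moves achieves this: 16 → 17 → 18 → 19 → 24.
Since 4 matches the lower bound, it is optimal.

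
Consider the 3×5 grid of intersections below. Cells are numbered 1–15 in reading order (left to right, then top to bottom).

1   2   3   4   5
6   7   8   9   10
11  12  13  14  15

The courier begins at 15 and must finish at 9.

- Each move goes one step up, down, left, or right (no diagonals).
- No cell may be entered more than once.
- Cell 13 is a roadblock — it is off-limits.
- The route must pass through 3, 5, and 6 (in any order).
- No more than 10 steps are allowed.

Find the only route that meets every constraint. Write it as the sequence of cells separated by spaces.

The budget equals the shortest possible length, so every move has to be on a shortest route through the required cells.
Route from 15: 2× up (reaching 5), 4× left (reaching 1), down to 6, 3× right (reaching 9) — 10 moves in all.
Check: all required cells visited; 10 ≤ 10 moves.

15 10 5 4 3 2 1 6 7 8 9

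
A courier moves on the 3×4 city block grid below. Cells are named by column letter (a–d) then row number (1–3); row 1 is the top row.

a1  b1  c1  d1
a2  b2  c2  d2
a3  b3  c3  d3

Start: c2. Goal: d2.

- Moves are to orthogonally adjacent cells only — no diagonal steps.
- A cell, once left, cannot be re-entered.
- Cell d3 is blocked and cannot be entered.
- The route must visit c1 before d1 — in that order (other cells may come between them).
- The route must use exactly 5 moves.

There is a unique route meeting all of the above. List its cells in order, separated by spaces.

The waypoints must appear in the order c1, d1, with no cell reused.
Route from c2: left to b2, up to b1, 2× right (reaching d1), down to d2 — 5 moves in all.
Check: order respected (c1 at step 3, d1 at step 4); 5 moves as required.

c2 b2 b1 c1 d1 d2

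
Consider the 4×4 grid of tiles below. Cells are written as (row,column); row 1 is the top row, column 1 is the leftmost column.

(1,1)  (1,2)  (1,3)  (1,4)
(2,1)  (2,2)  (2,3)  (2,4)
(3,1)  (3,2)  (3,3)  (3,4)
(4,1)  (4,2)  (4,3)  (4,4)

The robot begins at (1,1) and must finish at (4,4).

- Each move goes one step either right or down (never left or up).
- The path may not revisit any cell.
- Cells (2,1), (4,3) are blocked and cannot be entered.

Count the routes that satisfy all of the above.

A right/down-only route from (1,1) to (4,4) makes exactly 3 down-moves and 3 right-moves in some order.
With no other constraints that would be C(6,3) = 20 routes.
Subtract routes through each blocked cell (inclusion–exclusion for overlaps): − through (2,1): 10 − through (4,3): 10 + through (2,1)&(4,3): 6 → 6.
That gives 6 routes.

6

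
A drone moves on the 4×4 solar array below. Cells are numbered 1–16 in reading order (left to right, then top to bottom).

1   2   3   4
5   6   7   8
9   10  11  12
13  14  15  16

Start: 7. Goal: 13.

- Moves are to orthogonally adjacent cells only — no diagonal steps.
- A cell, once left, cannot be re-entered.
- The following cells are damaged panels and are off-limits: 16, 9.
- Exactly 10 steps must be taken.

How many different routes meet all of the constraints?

Need simple routes of exactly 10 moves from 7 to 13 (Manhattan distance 4, so 3 moves are spent on a detour and 3 undoing it).
Enumerating: 7 3 2 1 5 6 10 11 15 14 13 | 7 11 12 8 4 3 2 6 10 14 13 | 7 6 2 3 4 8 12 11 15 14 13 | 7 6 2 3 4 8 12 11 10 14 13 | 7 8 4 3 2 6 10 11 15 14 13 | 7 8 4 3 2 1 5 6 10 14 13.
That gives 6 routes.

6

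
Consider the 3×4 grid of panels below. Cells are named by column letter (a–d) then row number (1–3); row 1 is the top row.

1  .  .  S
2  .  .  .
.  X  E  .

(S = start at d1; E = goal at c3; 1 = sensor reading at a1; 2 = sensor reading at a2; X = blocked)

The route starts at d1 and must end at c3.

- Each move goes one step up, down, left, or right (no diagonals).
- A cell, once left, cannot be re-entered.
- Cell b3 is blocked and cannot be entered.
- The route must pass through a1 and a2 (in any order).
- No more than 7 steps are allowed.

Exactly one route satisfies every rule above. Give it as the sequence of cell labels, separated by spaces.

d1 c1 b1 a1 a2 b2 c2 c3

The 7-move cap with required stops at a1, a2 leaves no slack for detours.
Route from d1: left 3 to a1, down 1 to a2, right 2 to c2, down 1 to c3 — 7 moves in all.
Check: all required cells visited; 7 ≤ 7 moves.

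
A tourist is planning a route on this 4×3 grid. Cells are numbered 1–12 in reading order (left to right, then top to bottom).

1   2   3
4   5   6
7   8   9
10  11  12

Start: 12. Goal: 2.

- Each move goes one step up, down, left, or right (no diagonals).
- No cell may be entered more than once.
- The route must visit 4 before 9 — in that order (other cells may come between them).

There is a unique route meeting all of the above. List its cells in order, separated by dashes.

12 - 11 - 10 - 7 - 4 - 5 - 8 - 9 - 6 - 3 - 2

The waypoints must appear in the order 4, 9, with no cell reused.
Route from 12: 2× left (reaching 10), 2× up (reaching 4), right to 5, down to 8, right to 9, 2× up (reaching 3), left to 2 — 10 moves in all.
Check: order respected (4 at step 4, 9 at step 7).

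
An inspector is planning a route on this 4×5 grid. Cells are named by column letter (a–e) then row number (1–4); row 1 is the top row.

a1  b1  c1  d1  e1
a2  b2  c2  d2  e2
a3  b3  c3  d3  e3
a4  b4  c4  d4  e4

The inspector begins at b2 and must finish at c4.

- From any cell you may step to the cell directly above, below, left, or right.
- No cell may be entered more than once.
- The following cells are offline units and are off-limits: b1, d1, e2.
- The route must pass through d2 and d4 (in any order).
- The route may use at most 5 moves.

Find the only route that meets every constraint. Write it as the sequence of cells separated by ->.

b2 -> c2 -> d2 -> d3 -> d4 -> c4

Any route must reach d2 and d4 and still end at c4 within 5 moves, so the order of the required stops is forced.
Route from b2: right 2 to d2, down 2 to d4, left 1 to c4 — 5 moves in all.
Check: all required cells visited; 5 ≤ 5 moves.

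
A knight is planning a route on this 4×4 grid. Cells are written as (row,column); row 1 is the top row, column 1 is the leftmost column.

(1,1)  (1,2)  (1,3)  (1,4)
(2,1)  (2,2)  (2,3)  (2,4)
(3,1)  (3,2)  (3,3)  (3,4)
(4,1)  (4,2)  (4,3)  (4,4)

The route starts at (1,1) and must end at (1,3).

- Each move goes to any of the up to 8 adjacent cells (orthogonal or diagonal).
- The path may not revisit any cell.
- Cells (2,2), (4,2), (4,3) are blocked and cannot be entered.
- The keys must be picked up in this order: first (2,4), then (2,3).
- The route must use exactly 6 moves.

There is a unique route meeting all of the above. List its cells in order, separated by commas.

(1,1), (2,1), (3,2), (3,3), (2,4), (2,3), (1,3)

The waypoints must appear in the order (2,4), (2,3), with no cell reused.
Route from (1,1): down to (2,1), down-right to (3,2), right to (3,3), up-right to (2,4), left to (2,3), up to (1,3) — 6 moves in all.
Check: order respected ((2,4) at step 4, (2,3) at step 5); 6 moves as required.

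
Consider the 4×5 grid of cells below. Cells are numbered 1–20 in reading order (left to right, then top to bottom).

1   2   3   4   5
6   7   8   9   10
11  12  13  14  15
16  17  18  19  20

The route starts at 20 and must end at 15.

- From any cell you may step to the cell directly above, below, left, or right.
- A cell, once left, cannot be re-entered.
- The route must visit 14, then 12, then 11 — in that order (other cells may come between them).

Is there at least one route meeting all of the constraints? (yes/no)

yes

One route that works: 20 → 19 → 14 → 13 → 12 → 11 → 6 → 7 → 8 → 9 → 10 → 15.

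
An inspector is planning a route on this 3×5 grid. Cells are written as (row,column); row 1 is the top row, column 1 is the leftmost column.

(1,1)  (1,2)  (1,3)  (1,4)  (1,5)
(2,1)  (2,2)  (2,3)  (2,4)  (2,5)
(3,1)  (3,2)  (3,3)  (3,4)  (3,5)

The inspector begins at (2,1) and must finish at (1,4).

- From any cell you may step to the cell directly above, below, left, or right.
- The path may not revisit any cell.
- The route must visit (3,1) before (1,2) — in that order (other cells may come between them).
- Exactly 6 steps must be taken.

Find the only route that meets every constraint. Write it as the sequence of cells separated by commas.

(2,1), (3,1), (3,2), (2,2), (1,2), (1,3), (1,4)

The waypoints must appear in the order (3,1), (1,2), with no cell reused.
Route from (2,1): down to (3,1), right to (3,2), 2× up (reaching (1,2)), 2× right (reaching (1,4)) — 6 moves in all.
Check: order respected ((3,1) at step 1, (1,2) at step 4); 6 moves as required.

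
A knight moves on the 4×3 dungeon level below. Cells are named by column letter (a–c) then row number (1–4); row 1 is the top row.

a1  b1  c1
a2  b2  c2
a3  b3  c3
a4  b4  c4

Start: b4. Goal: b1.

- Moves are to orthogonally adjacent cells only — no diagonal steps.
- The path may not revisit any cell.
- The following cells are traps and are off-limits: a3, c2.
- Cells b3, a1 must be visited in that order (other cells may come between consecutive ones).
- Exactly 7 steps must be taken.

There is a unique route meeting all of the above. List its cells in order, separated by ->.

The waypoints must appear in the order b3, a1, with no cell reused.
Route from b4: right 1 to c4, up 1 to c3, left 1 to b3, up 1 to b2, left 1 to a2, up 1 to a1, right 1 to b1 — 7 moves in all.
Check: order respected (b3 at step 3, a1 at step 6); 7 moves as required.

b4 -> c4 -> c3 -> b3 -> b2 -> a2 -> a1 -> b1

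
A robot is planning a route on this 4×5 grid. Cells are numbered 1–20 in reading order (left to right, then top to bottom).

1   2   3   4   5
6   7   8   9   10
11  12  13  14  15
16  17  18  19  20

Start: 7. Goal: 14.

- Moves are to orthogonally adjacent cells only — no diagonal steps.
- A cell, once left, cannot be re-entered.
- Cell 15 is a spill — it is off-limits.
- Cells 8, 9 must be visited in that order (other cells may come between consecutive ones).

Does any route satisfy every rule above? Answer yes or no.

One route that works: 7 → 8 → 9 → 14.

yes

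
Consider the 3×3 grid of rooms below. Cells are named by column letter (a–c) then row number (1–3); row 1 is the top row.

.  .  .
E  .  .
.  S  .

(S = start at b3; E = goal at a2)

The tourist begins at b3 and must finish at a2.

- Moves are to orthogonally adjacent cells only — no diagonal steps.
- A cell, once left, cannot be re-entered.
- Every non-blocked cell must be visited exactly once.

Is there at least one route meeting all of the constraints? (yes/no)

Colour the cells like a checkerboard: each orthogonal step flips colour, so a Hamiltonian route alternates colours. Here there are 5 cells of one colour and 4 of the other, with start on the same colour as the goal — the counts and endpoints can't be arranged into an alternating sequence of length 9, so no Hamiltonian route exists.

no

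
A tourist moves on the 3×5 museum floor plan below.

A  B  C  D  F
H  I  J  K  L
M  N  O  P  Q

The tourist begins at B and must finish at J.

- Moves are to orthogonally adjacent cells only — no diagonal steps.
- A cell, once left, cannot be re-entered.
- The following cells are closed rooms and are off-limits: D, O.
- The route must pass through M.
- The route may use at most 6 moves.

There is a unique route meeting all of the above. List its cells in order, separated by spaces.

B A H M N I J

The budget equals the shortest possible length, so every move has to be on a shortest route through the required cells.
Route from B: left 1 to A, down 2 to M, right 1 to N, up 1 to I, right 1 to J — 6 moves in all.
Check: all required cells visited; 6 ≤ 6 moves.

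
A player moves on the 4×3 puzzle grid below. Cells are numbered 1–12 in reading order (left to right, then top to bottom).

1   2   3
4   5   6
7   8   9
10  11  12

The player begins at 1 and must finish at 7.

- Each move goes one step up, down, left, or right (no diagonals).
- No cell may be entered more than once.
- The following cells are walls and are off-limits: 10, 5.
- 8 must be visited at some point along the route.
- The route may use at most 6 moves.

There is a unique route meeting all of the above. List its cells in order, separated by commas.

The budget equals the shortest possible length, so every move has to be on a shortest route through the required cells.
Route from 1: right 2 to 3, down 2 to 9, left 2 to 7 — 6 moves in all.
Check: all required cells visited; 6 ≤ 6 moves.

1, 2, 3, 6, 9, 8, 7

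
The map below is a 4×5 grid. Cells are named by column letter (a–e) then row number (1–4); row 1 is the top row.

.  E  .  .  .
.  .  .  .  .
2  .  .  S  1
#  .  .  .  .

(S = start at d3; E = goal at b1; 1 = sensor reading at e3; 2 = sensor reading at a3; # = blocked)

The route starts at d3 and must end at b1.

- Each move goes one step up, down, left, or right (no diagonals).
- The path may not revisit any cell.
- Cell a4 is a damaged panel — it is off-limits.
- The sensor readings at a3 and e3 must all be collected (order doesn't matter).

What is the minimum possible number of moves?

Any route passes through a3 and e3 in some order between d3 and b1. Summing Manhattan distances along each leg and taking the cheapest ordering (d3 → e3 → a3 → b1) gives a lower bound of 1 + 4 + 3 = 8 moves.
The shortest route satisfying every rule uses 10 moves: d3 → e3 → e2 → d2 → c2 → c3 → b3 → a3 → a2 → a1 → b1.
The bound of 8 isn't tight here; checking systematically, no route of length 8 through 9 satisfies every constraint, so 10 is the minimum.

10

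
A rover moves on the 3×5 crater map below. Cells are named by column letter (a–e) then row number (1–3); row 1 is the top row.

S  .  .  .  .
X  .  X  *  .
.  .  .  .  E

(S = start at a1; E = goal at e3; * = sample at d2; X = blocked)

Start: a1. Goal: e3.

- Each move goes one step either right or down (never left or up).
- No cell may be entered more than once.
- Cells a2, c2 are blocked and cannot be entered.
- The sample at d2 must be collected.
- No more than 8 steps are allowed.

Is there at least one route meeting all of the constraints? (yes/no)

One route that works: a1 → b1 → c1 → d1 → d2 → d3 → e3.

yes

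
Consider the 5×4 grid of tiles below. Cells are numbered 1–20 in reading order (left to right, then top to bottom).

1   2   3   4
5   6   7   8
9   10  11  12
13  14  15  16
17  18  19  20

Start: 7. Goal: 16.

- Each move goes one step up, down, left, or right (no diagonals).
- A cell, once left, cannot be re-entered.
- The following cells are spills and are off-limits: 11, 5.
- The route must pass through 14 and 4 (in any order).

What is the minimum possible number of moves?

9

Any route passes through 14 and 4 in some order between 7 and 16. Summing Manhattan distances along each leg and taking the cheapest ordering (7 → 4 → 14 → 16) gives a lower bound of 2 + 5 + 2 = 9 moves.
A route of 9 moves achieves this: 7 → 8 → 4 → 3 → 2 → 6 → 10 → 14 → 15 → 16.
Since 9 matches the lower bound, it is optimal.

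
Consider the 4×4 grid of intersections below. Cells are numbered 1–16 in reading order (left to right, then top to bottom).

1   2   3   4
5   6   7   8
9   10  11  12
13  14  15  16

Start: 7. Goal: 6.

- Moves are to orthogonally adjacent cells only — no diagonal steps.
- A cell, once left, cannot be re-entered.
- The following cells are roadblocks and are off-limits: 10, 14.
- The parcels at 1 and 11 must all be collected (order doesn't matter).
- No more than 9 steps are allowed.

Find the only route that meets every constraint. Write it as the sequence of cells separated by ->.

Any route must reach 1 and 11 and still end at 6 within 9 moves, so the order of the required stops is forced.
Route from 7: down to 11, right to 12, 2× up (reaching 4), 3× left (reaching 1), down to 5, right to 6 — 9 moves in all.
Check: all required cells visited; 9 ≤ 9 moves.

7 -> 11 -> 12 -> 8 -> 4 -> 3 -> 2 -> 1 -> 5 -> 6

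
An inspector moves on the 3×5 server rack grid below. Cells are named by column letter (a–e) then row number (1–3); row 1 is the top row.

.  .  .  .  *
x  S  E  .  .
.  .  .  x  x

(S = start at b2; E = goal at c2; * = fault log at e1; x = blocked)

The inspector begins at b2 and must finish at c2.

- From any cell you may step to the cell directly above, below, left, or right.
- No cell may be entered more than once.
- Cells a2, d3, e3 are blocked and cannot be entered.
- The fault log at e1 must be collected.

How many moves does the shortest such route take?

Any route passes through e1 somewhere between b2 and c2. Summing Manhattan distances along the two legs (b2 → e1 → c2) gives a lower bound of 4 + 3 = 7 moves.
A route of 7 moves achieves this: b2 → b1 → c1 → d1 → e1 → e2 → d2 → c2.
Since 7 matches the lower bound, it is optimal.

7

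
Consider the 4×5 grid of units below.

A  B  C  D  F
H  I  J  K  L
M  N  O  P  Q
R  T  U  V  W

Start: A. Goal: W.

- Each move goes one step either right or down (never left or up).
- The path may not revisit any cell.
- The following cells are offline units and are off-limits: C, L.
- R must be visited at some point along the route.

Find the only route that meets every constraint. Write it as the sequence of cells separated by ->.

Moves only go right or down, so the column and row indices never decrease.
Route from A: 3× down (reaching R), 4× right (reaching W) — 7 moves in all.
Check: all required cells visited.

A -> H -> M -> R -> T -> U -> V -> W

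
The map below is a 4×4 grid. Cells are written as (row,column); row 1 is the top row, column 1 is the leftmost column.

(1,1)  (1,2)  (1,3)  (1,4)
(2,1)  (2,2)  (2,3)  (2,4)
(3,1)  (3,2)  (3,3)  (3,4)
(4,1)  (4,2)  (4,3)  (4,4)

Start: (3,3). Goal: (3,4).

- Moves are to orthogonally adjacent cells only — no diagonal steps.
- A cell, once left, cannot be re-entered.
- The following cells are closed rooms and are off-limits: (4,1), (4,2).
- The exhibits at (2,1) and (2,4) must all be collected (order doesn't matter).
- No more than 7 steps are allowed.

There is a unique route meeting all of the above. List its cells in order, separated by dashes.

(3,3) - (3,2) - (3,1) - (2,1) - (2,2) - (2,3) - (2,4) - (3,4)

The budget equals the shortest possible length, so every move has to be on a shortest route through the required cells.
Route from (3,3): left 2 to (3,1), up 1 to (2,1), right 3 to (2,4), down 1 to (3,4) — 7 moves in all.
Check: all required cells visited; 7 ≤ 7 moves.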